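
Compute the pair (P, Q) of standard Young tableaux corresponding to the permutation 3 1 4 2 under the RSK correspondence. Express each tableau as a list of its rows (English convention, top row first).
Insert each entry of the permutation into P by Schensted row insertion, recording in Q the position of each new cell.

Insert 3: appended to row 1. P = [[3]], Q = [[1]].
Insert 1: 1 bumps 3 from row 1; 3 starts row 2. P = [[1], [3]], Q = [[1], [2]].
Insert 4: appended to row 1. P = [[1, 4], [3]], Q = [[1, 3], [2]].
Insert 2: 2 bumps 4 from row 1; 4 appends to row 2. P = [[1, 2], [3, 4]], Q = [[1, 3], [2, 4]].

So P = [[1, 2], [3, 4]], Q = [[1, 3], [2, 4]].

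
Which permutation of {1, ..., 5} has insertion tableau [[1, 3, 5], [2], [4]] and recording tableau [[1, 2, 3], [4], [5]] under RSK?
Reverse the RSK construction: for i from n down to 1, find the cell of Q containing i, remove the entry at that cell from P, and reverse-bump it up through P; the value ejected from row 1 is w(i).

Step i=5: Q has 5 at row 3, column 1; remove 4 from row 3 of P and reverse-bump: 4 enters row 2 and ejects 2; 2 enters row 1 and ejects 1. So w(5) = 1. P is now [[2, 3, 5], [4]].
Step i=4: Q has 4 at row 2, column 1; remove 4 from row 2 of P and reverse-bump: 4 enters row 1 and ejects 3. So w(4) = 3. P is now [[2, 4, 5]].
Step i=3: Q has 3 at row 1, column 3; remove that cell from P, ejecting 5. So w(3) = 5. P is now [[2, 4]].
Step i=2: Q has 2 at row 1, column 2; remove that cell from P, ejecting 4. So w(2) = 4. P is now [[2]].
Step i=1: Q has 1 at row 1, column 1; remove that cell from P, ejecting 2. So w(1) = 2. P is now [].

So w = 2 4 5 3 1.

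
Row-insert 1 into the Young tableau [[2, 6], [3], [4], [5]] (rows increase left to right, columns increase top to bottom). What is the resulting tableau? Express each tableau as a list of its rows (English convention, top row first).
In row 1, 1 replaces 2 (the leftmost entry greater than 1); 2 is bumped to row 2. In row 2, 2 replaces 3 (the leftmost entry greater than 2); 3 is bumped to row 3. In row 3, 3 replaces 4 (the leftmost entry greater than 3); 4 is bumped to row 4. In row 4, 4 replaces 5 (the leftmost entry greater than 4); 5 is bumped to row 5. 5 starts a new row 5. The new tableau is [[1, 6], [2], [3], [4], [5]].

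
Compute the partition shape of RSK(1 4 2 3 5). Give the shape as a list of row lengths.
RSK row insertion gives P = [[1, 2, 3, 5], [4]], which has shape [4, 1].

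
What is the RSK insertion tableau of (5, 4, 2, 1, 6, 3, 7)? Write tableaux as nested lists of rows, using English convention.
P = [[1, 3, 7], [2, 6], [4], [5]]

Insert 5: appended to row 1. P = [[5]].
Insert 4: 4 bumps 5 from row 1; 5 starts row 2. P = [[4], [5]].
Insert 2: 2 bumps 4 from row 1; 4 bumps 5 from row 2; 5 starts row 3. P = [[2], [4], [5]].
Insert 1: 1 bumps 2 from row 1; 2 bumps 4 from row 2; 4 bumps 5 from row 3; 5 starts row 4. P = [[1], [2], [4], [5]].
Insert 6: appended to row 1. P = [[1, 6], [2], [4], [5]].
Insert 3: 3 bumps 6 from row 1; 6 appends to row 2. P = [[1, 3], [2, 6], [4], [5]].
Insert 7: appended to row 1. P = [[1, 3, 7], [2, 6], [4], [5]].

So P = [[1, 3, 7], [2, 6], [4], [5]].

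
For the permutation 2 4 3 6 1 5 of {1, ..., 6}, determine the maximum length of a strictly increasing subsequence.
3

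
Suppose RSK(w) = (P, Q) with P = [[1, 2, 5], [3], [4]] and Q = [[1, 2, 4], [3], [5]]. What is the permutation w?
1 4 3 5 2

Reverse the RSK construction: for i from n down to 1, find the cell of Q containing i, remove the entry at that cell from P, and reverse-bump it up through P; the value ejected from row 1 is w(i).

Step i=5: Q has 5 at row 3, column 1; remove 4 from row 3 of P and reverse-bump: 4 enters row 2 and ejects 3; 3 enters row 1 and ejects 2. So w(5) = 2. P is now [[1, 3, 5], [4]].
Step i=4: Q has 4 at row 1, column 3; remove that cell from P, ejecting 5. So w(4) = 5. P is now [[1, 3], [4]].
Step i=3: Q has 3 at row 2, column 1; remove 4 from row 2 of P and reverse-bump: 4 enters row 1 and ejects 3. So w(3) = 3. P is now [[1, 4]].
Step i=2: Q has 2 at row 1, column 2; remove that cell from P, ejecting 4. So w(2) = 4. P is now [[1]].
Step i=1: Q has 1 at row 1, column 1; remove that cell from P, ejecting 1. So w(1) = 1. P is now [].

So w = 1 4 3 5 2.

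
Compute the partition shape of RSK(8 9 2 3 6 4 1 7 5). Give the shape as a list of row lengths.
[4, 2, 2, 1]

Row-insert each entry into an empty tableau.

After inserting 8: P = [[8]].
After inserting 9: P = [[8, 9]].
After inserting 2: P = [[2, 9], [8]].
After inserting 3: P = [[2, 3], [8, 9]].
After inserting 6: P = [[2, 3, 6], [8, 9]].
After inserting 4: P = [[2, 3, 4], [6, 9], [8]].
After inserting 1: P = [[1, 3, 4], [2, 9], [6], [8]].
After inserting 7: P = [[1, 3, 4, 7], [2, 9], [6], [8]].
After inserting 5: P = [[1, 3, 4, 5], [2, 7], [6, 9], [8]].

The final insertion tableau P = [[1, 3, 4, 5], [2, 7], [6, 9], [8]] has shape [4, 2, 2, 1].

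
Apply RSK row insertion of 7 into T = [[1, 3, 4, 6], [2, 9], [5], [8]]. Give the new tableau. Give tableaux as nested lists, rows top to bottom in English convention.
7 is larger than every entry of row 1, so it is appended to row 1. The new tableau is [[1, 3, 4, 6, 7], [2, 9], [5], [8]].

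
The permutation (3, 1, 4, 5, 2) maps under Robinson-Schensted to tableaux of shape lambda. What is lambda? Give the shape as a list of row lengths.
[3, 2]

Row-insert each entry into an empty tableau.

After inserting 3: P = [[3]].
After inserting 1: P = [[1], [3]].
After inserting 4: P = [[1, 4], [3]].
After inserting 5: P = [[1, 4, 5], [3]].
After inserting 2: P = [[1, 2, 5], [3, 4]].

The final insertion tableau P = [[1, 2, 5], [3, 4]] has shape [3, 2].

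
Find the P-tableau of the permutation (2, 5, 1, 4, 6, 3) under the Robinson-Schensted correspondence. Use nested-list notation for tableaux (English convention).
Insert 2: appended to row 1. P = [[2]].
Insert 5: appended to row 1. P = [[2, 5]].
Insert 1: 1 bumps 2 from row 1; 2 starts row 2. P = [[1, 5], [2]].
Insert 4: 4 bumps 5 from row 1; 5 appends to row 2. P = [[1, 4], [2, 5]].
Insert 6: appended to row 1. P = [[1, 4, 6], [2, 5]].
Insert 3: 3 bumps 4 from row 1; 4 bumps 5 from row 2; 5 starts row 3. P = [[1, 3, 6], [2, 4], [5]].

So P = [[1, 3, 6], [2, 4], [5]].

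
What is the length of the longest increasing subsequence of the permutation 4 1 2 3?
3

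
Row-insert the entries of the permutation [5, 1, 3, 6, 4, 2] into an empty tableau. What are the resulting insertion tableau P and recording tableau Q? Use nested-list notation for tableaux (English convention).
P = [[1, 2, 4], [3, 6], [5]], Q = [[1, 3, 4], [2, 5], [6]]

Insert each entry of the permutation into P by Schensted row insertion, recording in Q the position of each new cell.

Insert 5: appended to row 1. P = [[5]].
Insert 1: 1 bumps 5 from row 1; 5 starts row 2. P = [[1], [5]].
Insert 3: appended to row 1. P = [[1, 3], [5]].
Insert 6: appended to row 1. P = [[1, 3, 6], [5]].
Insert 4: 4 bumps 6 from row 1; 6 appends to row 2. P = [[1, 3, 4], [5, 6]].
Insert 2: 2 bumps 3 from row 1; 3 bumps 5 from row 2; 5 starts row 3. P = [[1, 2, 4], [3, 6], [5]].

So P = [[1, 2, 4], [3, 6], [5]], Q = [[1, 3, 4], [2, 5], [6]].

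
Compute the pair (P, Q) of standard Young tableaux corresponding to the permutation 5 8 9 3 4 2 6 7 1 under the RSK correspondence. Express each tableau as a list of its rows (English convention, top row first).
P = [[1, 4, 6, 7], [2, 8, 9], [3], [5]], Q = [[1, 2, 3, 8], [4, 5, 7], [6], [9]]

Insert each entry of the permutation into P by Schensted row insertion, recording in Q the position of each new cell.

Insert 5: appended to row 1. P = [[5]].
Insert 8: appended to row 1. P = [[5, 8]].
Insert 9: appended to row 1. P = [[5, 8, 9]].
Insert 3: 3 bumps 5 from row 1; 5 starts row 2. P = [[3, 8, 9], [5]].
Insert 4: 4 bumps 8 from row 1; 8 appends to row 2. P = [[3, 4, 9], [5, 8]].
Insert 2: 2 bumps 3 from row 1; 3 bumps 5 from row 2; 5 starts row 3. P = [[2, 4, 9], [3, 8], [5]].
Insert 6: 6 bumps 9 from row 1; 9 appends to row 2. P = [[2, 4, 6], [3, 8, 9], [5]].
Insert 7: appended to row 1. P = [[2, 4, 6, 7], [3, 8, 9], [5]].
Insert 1: 1 bumps 2 from row 1; 2 bumps 3 from row 2; 3 bumps 5 from row 3; 5 starts row 4. P = [[1, 4, 6, 7], [2, 8, 9], [3], [5]].

So P = [[1, 4, 6, 7], [2, 8, 9], [3], [5]], Q = [[1, 2, 3, 8], [4, 5, 7], [6], [9]].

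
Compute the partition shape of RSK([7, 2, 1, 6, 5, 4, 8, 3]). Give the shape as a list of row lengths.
Row-insert each entry into an empty tableau.

After inserting 7: P = [[7]].
After inserting 2: P = [[2], [7]].
After inserting 1: P = [[1], [2], [7]].
After inserting 6: P = [[1, 6], [2], [7]].
After inserting 5: P = [[1, 5], [2, 6], [7]].
After inserting 4: P = [[1, 4], [2, 5], [6], [7]].
After inserting 8: P = [[1, 4, 8], [2, 5], [6], [7]].
After inserting 3: P = [[1, 3, 8], [2, 4], [5], [6], [7]].

The final insertion tableau P = [[1, 3, 8], [2, 4], [5], [6], [7]] has shape [3, 2, 1, 1, 1].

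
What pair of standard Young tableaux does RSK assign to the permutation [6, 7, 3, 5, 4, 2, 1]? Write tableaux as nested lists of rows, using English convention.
Insert each entry of the permutation into P by Schensted row insertion, recording in Q the position of each new cell.

Insert 6: appended to row 1. P = [[6]], Q = [[1]].
Insert 7: appended to row 1. P = [[6, 7]], Q = [[1, 2]].
Insert 3: 3 bumps 6 from row 1; 6 starts row 2. P = [[3, 7], [6]], Q = [[1, 2], [3]].
Insert 5: 5 bumps 7 from row 1; 7 appends to row 2. P = [[3, 5], [6, 7]], Q = [[1, 2], [3, 4]].
Insert 4: 4 bumps 5 from row 1; 5 bumps 6 from row 2; 6 starts row 3. P = [[3, 4], [5, 7], [6]], Q = [[1, 2], [3, 4], [5]].
Insert 2: 2 bumps 3 from row 1; 3 bumps 5 from row 2; 5 bumps 6 from row 3; 6 starts row 4. P = [[2, 4], [3, 7], [5], [6]], Q = [[1, 2], [3, 4], [5], [6]].
Insert 1: 1 bumps 2 from row 1; 2 bumps 3 from row 2; 3 bumps 5 from row 3; 5 bumps 6 from row 4; 6 starts row 5. P = [[1, 4], [2, 7], [3], [5], [6]], Q = [[1, 2], [3, 4], [5], [6], [7]].

So P = [[1, 4], [2, 7], [3], [5], [6]], Q = [[1, 2], [3, 4], [5], [6], [7]].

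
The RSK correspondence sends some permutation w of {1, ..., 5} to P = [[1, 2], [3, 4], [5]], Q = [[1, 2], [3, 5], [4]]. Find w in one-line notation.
3 5 4 1 2

Reverse the RSK construction: for i from n down to 1, find the cell of Q containing i, remove the entry at that cell from P, and reverse-bump it up through P; the value ejected from row 1 is w(i).

Step i=5: Q has 5 at row 2, column 2; remove 4 from row 2 of P and reverse-bump: 4 enters row 1 and ejects 2. So w(5) = 2. P is now [[1, 4], [3], [5]].
Step i=4: Q has 4 at row 3, column 1; remove 5 from row 3 of P and reverse-bump: 5 enters row 2 and ejects 3; 3 enters row 1 and ejects 1. So w(4) = 1. P is now [[3, 4], [5]].
Step i=3: Q has 3 at row 2, column 1; remove 5 from row 2 of P and reverse-bump: 5 enters row 1 and ejects 4. So w(3) = 4. P is now [[3, 5]].
Step i=2: Q has 2 at row 1, column 2; remove that cell from P, ejecting 5. So w(2) = 5. P is now [[3]].
Step i=1: Q has 1 at row 1, column 1; remove that cell from P, ejecting 3. So w(1) = 3. P is now [].

So w = 3 5 4 1 2.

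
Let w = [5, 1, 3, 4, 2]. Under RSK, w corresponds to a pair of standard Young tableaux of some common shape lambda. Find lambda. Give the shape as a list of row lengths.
[3, 1, 1]

RSK row insertion gives P = [[1, 2, 4], [3], [5]], which has shape [3, 1, 1].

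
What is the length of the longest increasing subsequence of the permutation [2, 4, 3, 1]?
2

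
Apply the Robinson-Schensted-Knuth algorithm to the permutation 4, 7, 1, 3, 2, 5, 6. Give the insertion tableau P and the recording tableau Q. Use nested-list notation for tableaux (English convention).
P = [[1, 2, 5, 6], [3, 7], [4]], Q = [[1, 2, 6, 7], [3, 4], [5]]

Insert each entry of the permutation into P by Schensted row insertion, recording in Q the position of each new cell.

Insert 4: appended to row 1. P = [[4]].
Insert 7: appended to row 1. P = [[4, 7]].
Insert 1: 1 bumps 4 from row 1; 4 starts row 2. P = [[1, 7], [4]].
Insert 3: 3 bumps 7 from row 1; 7 appends to row 2. P = [[1, 3], [4, 7]].
Insert 2: 2 bumps 3 from row 1; 3 bumps 4 from row 2; 4 starts row 3. P = [[1, 2], [3, 7], [4]].
Insert 5: appended to row 1. P = [[1, 2, 5], [3, 7], [4]].
Insert 6: appended to row 1. P = [[1, 2, 5, 6], [3, 7], [4]].

So P = [[1, 2, 5, 6], [3, 7], [4]], Q = [[1, 2, 6, 7], [3, 4], [5]].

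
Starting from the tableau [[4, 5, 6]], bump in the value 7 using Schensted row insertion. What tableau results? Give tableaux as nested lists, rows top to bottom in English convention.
7 is larger than every entry of row 1, so it is appended to row 1. The new tableau is [[4, 5, 6, 7]].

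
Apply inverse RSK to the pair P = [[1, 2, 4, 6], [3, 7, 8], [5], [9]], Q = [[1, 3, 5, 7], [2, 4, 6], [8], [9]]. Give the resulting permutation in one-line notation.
Reverse the RSK construction: for i from n down to 1, find the cell of Q containing i, remove the entry at that cell from P, and reverse-bump it up through P; the value ejected from row 1 is w(i).

Step i=9: Q has 9 at row 4, column 1; remove 9 from row 4 of P and reverse-bump: 9 enters row 3 and ejects 5; 5 enters row 2 and ejects 3; 3 enters row 1 and ejects 2. So w(9) = 2. P is now [[1, 3, 4, 6], [5, 7, 8], [9]].
Step i=8: Q has 8 at row 3, column 1; remove 9 from row 3 of P and reverse-bump: 9 enters row 2 and ejects 8; 8 enters row 1 and ejects 6. So w(8) = 6. P is now [[1, 3, 4, 8], [5, 7, 9]].
Step i=7: Q has 7 at row 1, column 4; remove that cell from P, ejecting 8. So w(7) = 8. P is now [[1, 3, 4], [5, 7, 9]].
Step i=6: Q has 6 at row 2, column 3; remove 9 from row 2 of P and reverse-bump: 9 enters row 1 and ejects 4. So w(6) = 4. P is now [[1, 3, 9], [5, 7]].
Step i=5: Q has 5 at row 1, column 3; remove that cell from P, ejecting 9. So w(5) = 9. P is now [[1, 3], [5, 7]].
Step i=4: Q has 4 at row 2, column 2; remove 7 from row 2 of P and reverse-bump: 7 enters row 1 and ejects 3. So w(4) = 3. P is now [[1, 7], [5]].
Step i=3: Q has 3 at row 1, column 2; remove that cell from P, ejecting 7. So w(3) = 7. P is now [[1], [5]].
Step i=2: Q has 2 at row 2, column 1; remove 5 from row 2 of P and reverse-bump: 5 enters row 1 and ejects 1. So w(2) = 1. P is now [[5]].
Step i=1: Q has 1 at row 1, column 1; remove that cell from P, ejecting 5. So w(1) = 5. P is now [].

So w = 5 1 7 3 9 4 8 6 2.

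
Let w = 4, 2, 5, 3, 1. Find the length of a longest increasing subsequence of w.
2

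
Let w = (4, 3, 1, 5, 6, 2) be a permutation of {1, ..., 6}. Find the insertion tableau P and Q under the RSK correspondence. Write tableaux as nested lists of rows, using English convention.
Insert each entry of the permutation into P by Schensted row insertion, recording in Q the position of each new cell.

After inserting 4: P = [[4]].
After inserting 3: P = [[3], [4]].
After inserting 1: P = [[1], [3], [4]].
After inserting 5: P = [[1, 5], [3], [4]].
After inserting 6: P = [[1, 5, 6], [3], [4]].
After inserting 2: P = [[1, 2, 6], [3, 5], [4]].

So P = [[1, 2, 6], [3, 5], [4]], Q = [[1, 4, 5], [2, 6], [3]].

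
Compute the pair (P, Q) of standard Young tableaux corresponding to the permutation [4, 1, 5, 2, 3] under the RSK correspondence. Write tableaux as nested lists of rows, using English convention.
P = [[1, 2, 3], [4, 5]], Q = [[1, 3, 5], [2, 4]]

Insert each entry of the permutation into P by Schensted row insertion, recording in Q the position of each new cell.

Insert 4: appended to row 1. P = [[4]].
Insert 1: 1 bumps 4 from row 1; 4 starts row 2. P = [[1], [4]].
Insert 5: appended to row 1. P = [[1, 5], [4]].
Insert 2: 2 bumps 5 from row 1; 5 appends to row 2. P = [[1, 2], [4, 5]].
Insert 3: appended to row 1. P = [[1, 2, 3], [4, 5]].

So P = [[1, 2, 3], [4, 5]], Q = [[1, 3, 5], [2, 4]].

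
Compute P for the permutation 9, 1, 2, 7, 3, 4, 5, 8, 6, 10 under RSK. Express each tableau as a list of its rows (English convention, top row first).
P = [[1, 2, 3, 4, 5, 6, 10], [7, 8], [9]]

Insert 9: appended to row 1. P = [[9]].
Insert 1: 1 bumps 9 from row 1; 9 starts row 2. P = [[1], [9]].
Insert 2: appended to row 1. P = [[1, 2], [9]].
Insert 7: appended to row 1. P = [[1, 2, 7], [9]].
Insert 3: 3 bumps 7 from row 1; 7 bumps 9 from row 2; 9 starts row 3. P = [[1, 2, 3], [7], [9]].
Insert 4: appended to row 1. P = [[1, 2, 3, 4], [7], [9]].
Insert 5: appended to row 1. P = [[1, 2, 3, 4, 5], [7], [9]].
Insert 8: appended to row 1. P = [[1, 2, 3, 4, 5, 8], [7], [9]].
Insert 6: 6 bumps 8 from row 1; 8 appends to row 2. P = [[1, 2, 3, 4, 5, 6], [7, 8], [9]].
Insert 10: appended to row 1. P = [[1, 2, 3, 4, 5, 6, 10], [7, 8], [9]].

So P = [[1, 2, 3, 4, 5, 6, 10], [7, 8], [9]].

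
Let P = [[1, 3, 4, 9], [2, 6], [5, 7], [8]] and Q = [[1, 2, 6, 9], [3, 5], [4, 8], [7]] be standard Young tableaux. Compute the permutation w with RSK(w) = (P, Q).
5 8 7 2 3 6 1 4 9

Reverse the RSK construction: for i from n down to 1, find the cell of Q containing i, remove the entry at that cell from P, and reverse-bump it up through P; the value ejected from row 1 is w(i).

Step i=9: Q has 9 at row 1, column 4; remove that cell from P, ejecting 9. So w(9) = 9. P is now [[1, 3, 4], [2, 6], [5, 7], [8]].
Step i=8: Q has 8 at row 3, column 2; remove 7 from row 3 of P and reverse-bump: 7 enters row 2 and ejects 6; 6 enters row 1 and ejects 4. So w(8) = 4. P is now [[1, 3, 6], [2, 7], [5], [8]].
Step i=7: Q has 7 at row 4, column 1; remove 8 from row 4 of P and reverse-bump: 8 enters row 3 and ejects 5; 5 enters row 2 and ejects 2; 2 enters row 1 and ejects 1. So w(7) = 1. P is now [[2, 3, 6], [5, 7], [8]].
Step i=6: Q has 6 at row 1, column 3; remove that cell from P, ejecting 6. So w(6) = 6. P is now [[2, 3], [5, 7], [8]].
Step i=5: Q has 5 at row 2, column 2; remove 7 from row 2 of P and reverse-bump: 7 enters row 1 and ejects 3. So w(5) = 3. P is now [[2, 7], [5], [8]].
Step i=4: Q has 4 at row 3, column 1; remove 8 from row 3 of P and reverse-bump: 8 enters row 2 and ejects 5; 5 enters row 1 and ejects 2. So w(4) = 2. P is now [[5, 7], [8]].
Step i=3: Q has 3 at row 2, column 1; remove 8 from row 2 of P and reverse-bump: 8 enters row 1 and ejects 7. So w(3) = 7. P is now [[5, 8]].
Step i=2: Q has 2 at row 1, column 2; remove that cell from P, ejecting 8. So w(2) = 8. P is now [[5]].
Step i=1: Q has 1 at row 1, column 1; remove that cell from P, ejecting 5. So w(1) = 5. P is now [].

So w = 5 8 7 2 3 6 1 4 9.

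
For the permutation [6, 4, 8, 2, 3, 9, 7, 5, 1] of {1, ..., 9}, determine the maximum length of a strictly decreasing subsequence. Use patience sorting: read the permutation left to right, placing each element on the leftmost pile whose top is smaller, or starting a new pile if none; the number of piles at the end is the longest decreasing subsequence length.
6: new pile. tops = [6]
4: new pile. tops = [6, 4]
8: onto pile 1 (replacing 6). tops = [8, 4]
2: new pile. tops = [8, 4, 2]
3: onto pile 3 (replacing 2). tops = [8, 4, 3]
9: onto pile 1 (replacing 8). tops = [9, 4, 3]
7: onto pile 2 (replacing 4). tops = [9, 7, 3]
5: onto pile 3 (replacing 3). tops = [9, 7, 5]
1: new pile. tops = [9, 7, 5, 1]

4 piles, so the longest decreasing subsequence has length 4.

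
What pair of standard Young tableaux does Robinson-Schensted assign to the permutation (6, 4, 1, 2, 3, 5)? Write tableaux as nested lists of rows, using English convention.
Insert each entry of the permutation into P by Schensted row insertion, recording in Q the position of each new cell.

Insert 6: appended to row 1. P = [[6]].
Insert 4: 4 bumps 6 from row 1; 6 starts row 2. P = [[4], [6]].
Insert 1: 1 bumps 4 from row 1; 4 bumps 6 from row 2; 6 starts row 3. P = [[1], [4], [6]].
Insert 2: appended to row 1. P = [[1, 2], [4], [6]].
Insert 3: appended to row 1. P = [[1, 2, 3], [4], [6]].
Insert 5: appended to row 1. P = [[1, 2, 3, 5], [4], [6]].

So P = [[1, 2, 3, 5], [4], [6]], Q = [[1, 4, 5, 6], [2], [3]].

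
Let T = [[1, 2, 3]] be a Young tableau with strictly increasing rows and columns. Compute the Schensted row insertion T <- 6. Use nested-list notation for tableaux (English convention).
[[1, 2, 3, 6]]

6 is larger than every entry of row 1, so it is appended to row 1. The new tableau is [[1, 2, 3, 6]].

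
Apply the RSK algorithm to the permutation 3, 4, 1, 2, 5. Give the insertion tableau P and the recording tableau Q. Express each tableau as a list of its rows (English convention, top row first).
P = [[1, 2, 5], [3, 4]], Q = [[1, 2, 5], [3, 4]]

Insert each entry of the permutation into P by Schensted row insertion, recording in Q the position of each new cell.

Insert 3: appended to row 1. P = [[3]].
Insert 4: appended to row 1. P = [[3, 4]].
Insert 1: 1 bumps 3 from row 1; 3 starts row 2. P = [[1, 4], [3]].
Insert 2: 2 bumps 4 from row 1; 4 appends to row 2. P = [[1, 2], [3, 4]].
Insert 5: appended to row 1. P = [[1, 2, 5], [3, 4]].

So P = [[1, 2, 5], [3, 4]], Q = [[1, 2, 5], [3, 4]].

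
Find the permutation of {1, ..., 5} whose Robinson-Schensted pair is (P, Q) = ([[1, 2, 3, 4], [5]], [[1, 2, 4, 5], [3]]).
Reverse the RSK construction: for i from n down to 1, find the cell of Q containing i, remove the entry at that cell from P, and reverse-bump it up through P; the value ejected from row 1 is w(i).

Step i=5: Q has 5 at row 1, column 4; remove that cell from P, ejecting 4. So w(5) = 4. P is now [[1, 2, 3], [5]].
Step i=4: Q has 4 at row 1, column 3; remove that cell from P, ejecting 3. So w(4) = 3. P is now [[1, 2], [5]].
Step i=3: Q has 3 at row 2, column 1; remove 5 from row 2 of P and reverse-bump: 5 enters row 1 and ejects 2. So w(3) = 2. P is now [[1, 5]].
Step i=2: Q has 2 at row 1, column 2; remove that cell from P, ejecting 5. So w(2) = 5. P is now [[1]].
Step i=1: Q has 1 at row 1, column 1; remove that cell from P, ejecting 1. So w(1) = 1. P is now [].

So w = 1 5 2 3 4.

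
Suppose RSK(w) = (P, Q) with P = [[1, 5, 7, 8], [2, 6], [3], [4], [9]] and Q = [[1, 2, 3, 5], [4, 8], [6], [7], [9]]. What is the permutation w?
4 6 9 7 8 3 2 5 1

Reverse the RSK construction: for i from n down to 1, find the cell of Q containing i, remove the entry at that cell from P, and reverse-bump it up through P; the value ejected from row 1 is w(i).

Step i=9: Q has 9 at row 5, column 1; remove 9 from row 5 of P and reverse-bump: 9 enters row 4 and ejects 4; 4 enters row 3 and ejects 3; 3 enters row 2 and ejects 2; 2 enters row 1 and ejects 1. So w(9) = 1. P is now [[2, 5, 7, 8], [3, 6], [4], [9]].
Step i=8: Q has 8 at row 2, column 2; remove 6 from row 2 of P and reverse-bump: 6 enters row 1 and ejects 5. So w(8) = 5. P is now [[2, 6, 7, 8], [3], [4], [9]].
Step i=7: Q has 7 at row 4, column 1; remove 9 from row 4 of P and reverse-bump: 9 enters row 3 and ejects 4; 4 enters row 2 and ejects 3; 3 enters row 1 and ejects 2. So w(7) = 2. P is now [[3, 6, 7, 8], [4], [9]].
Step i=6: Q has 6 at row 3, column 1; remove 9 from row 3 of P and reverse-bump: 9 enters row 2 and ejects 4; 4 enters row 1 and ejects 3. So w(6) = 3. P is now [[4, 6, 7, 8], [9]].
Step i=5: Q has 5 at row 1, column 4; remove that cell from P, ejecting 8. So w(5) = 8. P is now [[4, 6, 7], [9]].
Step i=4: Q has 4 at row 2, column 1; remove 9 from row 2 of P and reverse-bump: 9 enters row 1 and ejects 7. So w(4) = 7. P is now [[4, 6, 9]].
Step i=3: Q has 3 at row 1, column 3; remove that cell from P, ejecting 9. So w(3) = 9. P is now [[4, 6]].
Step i=2: Q has 2 at row 1, column 2; remove that cell from P, ejecting 6. So w(2) = 6. P is now [[4]].
Step i=1: Q has 1 at row 1, column 1; remove that cell from P, ejecting 4. So w(1) = 4. P is now [].

So w = 4 6 9 7 8 3 2 5 1.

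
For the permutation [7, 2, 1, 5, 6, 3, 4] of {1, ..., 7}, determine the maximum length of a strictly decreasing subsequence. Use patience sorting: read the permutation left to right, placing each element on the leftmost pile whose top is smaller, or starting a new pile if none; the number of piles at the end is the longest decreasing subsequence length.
7: new pile. tops = [7]
2: new pile. tops = [7, 2]
1: new pile. tops = [7, 2, 1]
5: onto pile 2 (replacing 2). tops = [7, 5, 1]
6: onto pile 2 (replacing 5). tops = [7, 6, 1]
3: onto pile 3 (replacing 1). tops = [7, 6, 3]
4: onto pile 3 (replacing 3). tops = [7, 6, 4]

3 piles, so the longest decreasing subsequence has length 3.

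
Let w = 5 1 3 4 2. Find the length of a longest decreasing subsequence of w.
3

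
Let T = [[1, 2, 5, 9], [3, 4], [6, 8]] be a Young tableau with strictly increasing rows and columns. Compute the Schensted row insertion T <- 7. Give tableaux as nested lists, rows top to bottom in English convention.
[[1, 2, 5, 7], [3, 4, 9], [6, 8]]

In row 1, 7 replaces 9 (the leftmost entry greater than 7); 9 is bumped to row 2. 9 is appended to row 2. The new tableau is [[1, 2, 5, 7], [3, 4, 9], [6, 8]].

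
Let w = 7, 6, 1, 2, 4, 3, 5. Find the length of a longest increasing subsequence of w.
4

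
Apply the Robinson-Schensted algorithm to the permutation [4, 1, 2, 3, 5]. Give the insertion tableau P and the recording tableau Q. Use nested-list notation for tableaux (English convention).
P = [[1, 2, 3, 5], [4]], Q = [[1, 3, 4, 5], [2]]

Insert each entry of the permutation into P by Schensted row insertion, recording in Q the position of each new cell.

Insert 4: appended to row 1. P = [[4]], Q = [[1]].
Insert 1: 1 bumps 4 from row 1; 4 starts row 2. P = [[1], [4]], Q = [[1], [2]].
Insert 2: appended to row 1. P = [[1, 2], [4]], Q = [[1, 3], [2]].
Insert 3: appended to row 1. P = [[1, 2, 3], [4]], Q = [[1, 3, 4], [2]].
Insert 5: appended to row 1. P = [[1, 2, 3, 5], [4]], Q = [[1, 3, 4, 5], [2]].

So P = [[1, 2, 3, 5], [4]], Q = [[1, 3, 4, 5], [2]].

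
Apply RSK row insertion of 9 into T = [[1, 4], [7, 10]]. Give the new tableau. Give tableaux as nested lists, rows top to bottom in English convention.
9 is larger than every entry of row 1, so it is appended to row 1. The new tableau is [[1, 4, 9], [7, 10]].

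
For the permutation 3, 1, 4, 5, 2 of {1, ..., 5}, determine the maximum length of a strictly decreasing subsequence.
2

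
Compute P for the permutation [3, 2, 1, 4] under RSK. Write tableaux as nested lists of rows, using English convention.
P = [[1, 4], [2], [3]]

Insert 3: appended to row 1. P = [[3]].
Insert 2: 2 bumps 3 from row 1; 3 starts row 2. P = [[2], [3]].
Insert 1: 1 bumps 2 from row 1; 2 bumps 3 from row 2; 3 starts row 3. P = [[1], [2], [3]].
Insert 4: appended to row 1. P = [[1, 4], [2], [3]].

So P = [[1, 4], [2], [3]].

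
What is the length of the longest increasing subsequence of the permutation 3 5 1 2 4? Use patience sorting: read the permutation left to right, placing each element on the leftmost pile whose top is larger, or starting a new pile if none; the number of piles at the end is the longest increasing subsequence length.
3: new pile. tops = [3]
5: new pile. tops = [3, 5]
1: onto pile 1 (replacing 3). tops = [1, 5]
2: onto pile 2 (replacing 5). tops = [1, 2]
4: new pile. tops = [1, 2, 4]

3 piles, so the longest increasing subsequence has length 3.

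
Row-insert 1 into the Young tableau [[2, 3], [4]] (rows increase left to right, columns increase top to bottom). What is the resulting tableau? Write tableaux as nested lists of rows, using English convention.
[[1, 3], [2], [4]]

In row 1, 1 replaces 2 (the leftmost entry greater than 1); 2 is bumped to row 2. In row 2, 2 replaces 4 (the leftmost entry greater than 2); 4 is bumped to row 3. 4 starts a new row 3. The new tableau is [[1, 3], [2], [4]].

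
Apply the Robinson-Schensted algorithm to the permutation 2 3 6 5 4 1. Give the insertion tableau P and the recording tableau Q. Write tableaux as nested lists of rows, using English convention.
P = [[1, 3, 4], [2], [5], [6]], Q = [[1, 2, 3], [4], [5], [6]]

Insert each entry of the permutation into P by Schensted row insertion, recording in Q the position of each new cell.

Insert 2: appended to row 1. P = [[2]].
Insert 3: appended to row 1. P = [[2, 3]].
Insert 6: appended to row 1. P = [[2, 3, 6]].
Insert 5: 5 bumps 6 from row 1; 6 starts row 2. P = [[2, 3, 5], [6]].
Insert 4: 4 bumps 5 from row 1; 5 bumps 6 from row 2; 6 starts row 3. P = [[2, 3, 4], [5], [6]].
Insert 1: 1 bumps 2 from row 1; 2 bumps 5 from row 2; 5 bumps 6 from row 3; 6 starts row 4. P = [[1, 3, 4], [2], [5], [6]].

So P = [[1, 3, 4], [2], [5], [6]], Q = [[1, 2, 3], [4], [5], [6]].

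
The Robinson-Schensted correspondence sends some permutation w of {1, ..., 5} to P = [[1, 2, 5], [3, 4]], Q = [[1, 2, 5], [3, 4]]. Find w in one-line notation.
3 4 1 2 5

Reverse the RSK construction: for i from n down to 1, find the cell of Q containing i, remove the entry at that cell from P, and reverse-bump it up through P; the value ejected from row 1 is w(i).

Step i=5: Q has 5 at row 1, column 3; remove that cell from P, ejecting 5. So w(5) = 5. P is now [[1, 2], [3, 4]].
Step i=4: Q has 4 at row 2, column 2; remove 4 from row 2 of P and reverse-bump: 4 enters row 1 and ejects 2. So w(4) = 2. P is now [[1, 4], [3]].
Step i=3: Q has 3 at row 2, column 1; remove 3 from row 2 of P and reverse-bump: 3 enters row 1 and ejects 1. So w(3) = 1. P is now [[3, 4]].
Step i=2: Q has 2 at row 1, column 2; remove that cell from P, ejecting 4. So w(2) = 4. P is now [[3]].
Step i=1: Q has 1 at row 1, column 1; remove that cell from P, ejecting 3. So w(1) = 3. P is now [].

So w = 3 4 1 2 5.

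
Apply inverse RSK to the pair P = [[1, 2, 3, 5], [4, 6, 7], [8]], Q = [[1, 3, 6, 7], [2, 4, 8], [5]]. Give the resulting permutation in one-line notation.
Reverse the RSK construction: for i from n down to 1, find the cell of Q containing i, remove the entry at that cell from P, and reverse-bump it up through P; the value ejected from row 1 is w(i).

Step i=8: Q has 8 at row 2, column 3; remove 7 from row 2 of P and reverse-bump: 7 enters row 1 and ejects 5. So w(8) = 5. P is now [[1, 2, 3, 7], [4, 6], [8]].
Step i=7: Q has 7 at row 1, column 4; remove that cell from P, ejecting 7. So w(7) = 7. P is now [[1, 2, 3], [4, 6], [8]].
Step i=6: Q has 6 at row 1, column 3; remove that cell from P, ejecting 3. So w(6) = 3. P is now [[1, 2], [4, 6], [8]].
Step i=5: Q has 5 at row 3, column 1; remove 8 from row 3 of P and reverse-bump: 8 enters row 2 and ejects 6; 6 enters row 1 and ejects 2. So w(5) = 2. P is now [[1, 6], [4, 8]].
Step i=4: Q has 4 at row 2, column 2; remove 8 from row 2 of P and reverse-bump: 8 enters row 1 and ejects 6. So w(4) = 6. P is now [[1, 8], [4]].
Step i=3: Q has 3 at row 1, column 2; remove that cell from P, ejecting 8. So w(3) = 8. P is now [[1], [4]].
Step i=2: Q has 2 at row 2, column 1; remove 4 from row 2 of P and reverse-bump: 4 enters row 1 and ejects 1. So w(2) = 1. P is now [[4]].
Step i=1: Q has 1 at row 1, column 1; remove that cell from P, ejecting 4. So w(1) = 4. P is now [].

So w = 4 1 8 6 2 3 7 5.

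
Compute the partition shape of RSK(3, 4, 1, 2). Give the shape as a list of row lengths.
[2, 2]

RSK row insertion gives P = [[1, 2], [3, 4]], which has shape [2, 2].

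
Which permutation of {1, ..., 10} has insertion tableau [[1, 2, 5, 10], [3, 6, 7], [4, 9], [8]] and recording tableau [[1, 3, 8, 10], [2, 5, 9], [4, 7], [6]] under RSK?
8 4 9 3 6 1 2 7 5 10

Reverse the RSK construction: for i from n down to 1, find the cell of Q containing i, remove the entry at that cell from P, and reverse-bump it up through P; the value ejected from row 1 is w(i).

Step i=10: Q has 10 at row 1, column 4; remove that cell from P, ejecting 10. So w(10) = 10. P is now [[1, 2, 5], [3, 6, 7], [4, 9], [8]].
Step i=9: Q has 9 at row 2, column 3; remove 7 from row 2 of P and reverse-bump: 7 enters row 1 and ejects 5. So w(9) = 5. P is now [[1, 2, 7], [3, 6], [4, 9], [8]].
Step i=8: Q has 8 at row 1, column 3; remove that cell from P, ejecting 7. So w(8) = 7. P is now [[1, 2], [3, 6], [4, 9], [8]].
Step i=7: Q has 7 at row 3, column 2; remove 9 from row 3 of P and reverse-bump: 9 enters row 2 and ejects 6; 6 enters row 1 and ejects 2. So w(7) = 2. P is now [[1, 6], [3, 9], [4], [8]].
Step i=6: Q has 6 at row 4, column 1; remove 8 from row 4 of P and reverse-bump: 8 enters row 3 and ejects 4; 4 enters row 2 and ejects 3; 3 enters row 1 and ejects 1. So w(6) = 1. P is now [[3, 6], [4, 9], [8]].
Step i=5: Q has 5 at row 2, column 2; remove 9 from row 2 of P and reverse-bump: 9 enters row 1 and ejects 6. So w(5) = 6. P is now [[3, 9], [4], [8]].
Step i=4: Q has 4 at row 3, column 1; remove 8 from row 3 of P and reverse-bump: 8 enters row 2 and ejects 4; 4 enters row 1 and ejects 3. So w(4) = 3. P is now [[4, 9], [8]].
Step i=3: Q has 3 at row 1, column 2; remove that cell from P, ejecting 9. So w(3) = 9. P is now [[4], [8]].
Step i=2: Q has 2 at row 2, column 1; remove 8 from row 2 of P and reverse-bump: 8 enters row 1 and ejects 4. So w(2) = 4. P is now [[8]].
Step i=1: Q has 1 at row 1, column 1; remove that cell from P, ejecting 8. So w(1) = 8. P is now [].

So w = 8 4 9 3 6 1 2 7 5 10.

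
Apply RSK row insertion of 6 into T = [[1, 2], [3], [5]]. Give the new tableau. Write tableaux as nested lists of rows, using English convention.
6 is larger than every entry of row 1, so it is appended to row 1. The new tableau is [[1, 2, 6], [3], [5]].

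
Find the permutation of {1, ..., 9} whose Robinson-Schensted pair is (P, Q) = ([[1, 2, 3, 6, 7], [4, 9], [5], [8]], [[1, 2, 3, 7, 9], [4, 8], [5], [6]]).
Reverse the RSK construction: for i from n down to 1, find the cell of Q containing i, remove the entry at that cell from P, and reverse-bump it up through P; the value ejected from row 1 is w(i).

Step i=9: Q has 9 at row 1, column 5; remove that cell from P, ejecting 7. So w(9) = 7. P is now [[1, 2, 3, 6], [4, 9], [5], [8]].
Step i=8: Q has 8 at row 2, column 2; remove 9 from row 2 of P and reverse-bump: 9 enters row 1 and ejects 6. So w(8) = 6. P is now [[1, 2, 3, 9], [4], [5], [8]].
Step i=7: Q has 7 at row 1, column 4; remove that cell from P, ejecting 9. So w(7) = 9. P is now [[1, 2, 3], [4], [5], [8]].
Step i=6: Q has 6 at row 4, column 1; remove 8 from row 4 of P and reverse-bump: 8 enters row 3 and ejects 5; 5 enters row 2 and ejects 4; 4 enters row 1 and ejects 3. So w(6) = 3. P is now [[1, 2, 4], [5], [8]].
Step i=5: Q has 5 at row 3, column 1; remove 8 from row 3 of P and reverse-bump: 8 enters row 2 and ejects 5; 5 enters row 1 and ejects 4. So w(5) = 4. P is now [[1, 2, 5], [8]].
Step i=4: Q has 4 at row 2, column 1; remove 8 from row 2 of P and reverse-bump: 8 enters row 1 and ejects 5. So w(4) = 5. P is now [[1, 2, 8]].
Step i=3: Q has 3 at row 1, column 3; remove that cell from P, ejecting 8. So w(3) = 8. P is now [[1, 2]].
Step i=2: Q has 2 at row 1, column 2; remove that cell from P, ejecting 2. So w(2) = 2. P is now [[1]].
Step i=1: Q has 1 at row 1, column 1; remove that cell from P, ejecting 1. So w(1) = 1. P is now [].

So w = 1 2 8 5 4 3 9 6 7.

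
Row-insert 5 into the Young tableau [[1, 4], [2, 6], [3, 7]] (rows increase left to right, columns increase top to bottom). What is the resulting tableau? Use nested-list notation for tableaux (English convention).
[[1, 4, 5], [2, 6], [3, 7]]

5 is larger than every entry of row 1, so it is appended to row 1. The new tableau is [[1, 4, 5], [2, 6], [3, 7]].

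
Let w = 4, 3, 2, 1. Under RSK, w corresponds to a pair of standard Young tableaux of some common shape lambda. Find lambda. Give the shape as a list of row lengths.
[1, 1, 1, 1]

Row-insert each entry into an empty tableau.

After inserting 4: P = [[4]].
After inserting 3: P = [[3], [4]].
After inserting 2: P = [[2], [3], [4]].
After inserting 1: P = [[1], [2], [3], [4]].

The final insertion tableau P = [[1], [2], [3], [4]] has shape [1, 1, 1, 1].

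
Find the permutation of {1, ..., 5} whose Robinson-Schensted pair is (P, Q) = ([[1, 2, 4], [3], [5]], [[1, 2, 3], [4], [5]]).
1 3 5 4 2

Reverse the RSK construction: for i from n down to 1, find the cell of Q containing i, remove the entry at that cell from P, and reverse-bump it up through P; the value ejected from row 1 is w(i).

Step i=5: Q has 5 at row 3, column 1; remove 5 from row 3 of P and reverse-bump: 5 enters row 2 and ejects 3; 3 enters row 1 and ejects 2. So w(5) = 2. P is now [[1, 3, 4], [5]].
Step i=4: Q has 4 at row 2, column 1; remove 5 from row 2 of P and reverse-bump: 5 enters row 1 and ejects 4. So w(4) = 4. P is now [[1, 3, 5]].
Step i=3: Q has 3 at row 1, column 3; remove that cell from P, ejecting 5. So w(3) = 5. P is now [[1, 3]].
Step i=2: Q has 2 at row 1, column 2; remove that cell from P, ejecting 3. So w(2) = 3. P is now [[1]].
Step i=1: Q has 1 at row 1, column 1; remove that cell from P, ejecting 1. So w(1) = 1. P is now [].

So w = 1 3 5 4 2.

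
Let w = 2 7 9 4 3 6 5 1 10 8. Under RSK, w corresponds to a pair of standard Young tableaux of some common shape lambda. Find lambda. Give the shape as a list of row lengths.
Row-insert each entry into an empty tableau.

After inserting 2: P = [[2]].
After inserting 7: P = [[2, 7]].
After inserting 9: P = [[2, 7, 9]].
After inserting 4: P = [[2, 4, 9], [7]].
After inserting 3: P = [[2, 3, 9], [4], [7]].
After inserting 6: P = [[2, 3, 6], [4, 9], [7]].
After inserting 5: P = [[2, 3, 5], [4, 6], [7, 9]].
After inserting 1: P = [[1, 3, 5], [2, 6], [4, 9], [7]].
After inserting 10: P = [[1, 3, 5, 10], [2, 6], [4, 9], [7]].
After inserting 8: P = [[1, 3, 5, 8], [2, 6, 10], [4, 9], [7]].

The final insertion tableau P = [[1, 3, 5, 8], [2, 6, 10], [4, 9], [7]] has shape [4, 3, 2, 1].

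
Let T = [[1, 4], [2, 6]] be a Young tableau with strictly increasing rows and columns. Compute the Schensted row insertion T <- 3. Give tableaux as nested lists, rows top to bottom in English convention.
[[1, 3], [2, 4], [6]]

In row 1, 3 replaces 4 (the leftmost entry greater than 3); 4 is bumped to row 2. In row 2, 4 replaces 6 (the leftmost entry greater than 4); 6 is bumped to row 3. 6 starts a new row 3. The new tableau is [[1, 3], [2, 4], [6]].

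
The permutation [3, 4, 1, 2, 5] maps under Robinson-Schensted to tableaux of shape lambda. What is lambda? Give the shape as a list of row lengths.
[3, 2]

Row-insert each entry into an empty tableau.

After inserting 3: P = [[3]].
After inserting 4: P = [[3, 4]].
After inserting 1: P = [[1, 4], [3]].
After inserting 2: P = [[1, 2], [3, 4]].
After inserting 5: P = [[1, 2, 5], [3, 4]].

The final insertion tableau P = [[1, 2, 5], [3, 4]] has shape [3, 2].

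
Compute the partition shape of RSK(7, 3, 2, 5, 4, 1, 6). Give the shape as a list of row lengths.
Row-insert each entry into an empty tableau.

After inserting 7: P = [[7]].
After inserting 3: P = [[3], [7]].
After inserting 2: P = [[2], [3], [7]].
After inserting 5: P = [[2, 5], [3], [7]].
After inserting 4: P = [[2, 4], [3, 5], [7]].
After inserting 1: P = [[1, 4], [2, 5], [3], [7]].
After inserting 6: P = [[1, 4, 6], [2, 5], [3], [7]].

The final insertion tableau P = [[1, 4, 6], [2, 5], [3], [7]] has shape [3, 2, 1, 1].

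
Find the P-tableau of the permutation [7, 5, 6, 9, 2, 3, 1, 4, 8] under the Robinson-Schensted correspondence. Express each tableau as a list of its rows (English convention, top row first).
Insert 7: appended to row 1. P = [[7]].
Insert 5: 5 bumps 7 from row 1; 7 starts row 2. P = [[5], [7]].
Insert 6: appended to row 1. P = [[5, 6], [7]].
Insert 9: appended to row 1. P = [[5, 6, 9], [7]].
Insert 2: 2 bumps 5 from row 1; 5 bumps 7 from row 2; 7 starts row 3. P = [[2, 6, 9], [5], [7]].
Insert 3: 3 bumps 6 from row 1; 6 appends to row 2. P = [[2, 3, 9], [5, 6], [7]].
Insert 1: 1 bumps 2 from row 1; 2 bumps 5 from row 2; 5 bumps 7 from row 3; 7 starts row 4. P = [[1, 3, 9], [2, 6], [5], [7]].
Insert 4: 4 bumps 9 from row 1; 9 appends to row 2. P = [[1, 3, 4], [2, 6, 9], [5], [7]].
Insert 8: appended to row 1. P = [[1, 3, 4, 8], [2, 6, 9], [5], [7]].

So P = [[1, 3, 4, 8], [2, 6, 9], [5], [7]].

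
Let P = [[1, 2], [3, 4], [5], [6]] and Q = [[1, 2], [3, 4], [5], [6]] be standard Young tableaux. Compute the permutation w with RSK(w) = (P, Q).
3 6 1 5 4 2

Reverse the RSK construction: for i from n down to 1, find the cell of Q containing i, remove the entry at that cell from P, and reverse-bump it up through P; the value ejected from row 1 is w(i).

Step i=6: Q has 6 at row 4, column 1; remove 6 from row 4 of P and reverse-bump: 6 enters row 3 and ejects 5; 5 enters row 2 and ejects 4; 4 enters row 1 and ejects 2. So w(6) = 2. P is now [[1, 4], [3, 5], [6]].
Step i=5: Q has 5 at row 3, column 1; remove 6 from row 3 of P and reverse-bump: 6 enters row 2 and ejects 5; 5 enters row 1 and ejects 4. So w(5) = 4. P is now [[1, 5], [3, 6]].
Step i=4: Q has 4 at row 2, column 2; remove 6 from row 2 of P and reverse-bump: 6 enters row 1 and ejects 5. So w(4) = 5. P is now [[1, 6], [3]].
Step i=3: Q has 3 at row 2, column 1; remove 3 from row 2 of P and reverse-bump: 3 enters row 1 and ejects 1. So w(3) = 1. P is now [[3, 6]].
Step i=2: Q has 2 at row 1, column 2; remove that cell from P, ejecting 6. So w(2) = 6. P is now [[3]].
Step i=1: Q has 1 at row 1, column 1; remove that cell from P, ejecting 3. So w(1) = 3. P is now [].

So w = 3 6 1 5 4 2.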